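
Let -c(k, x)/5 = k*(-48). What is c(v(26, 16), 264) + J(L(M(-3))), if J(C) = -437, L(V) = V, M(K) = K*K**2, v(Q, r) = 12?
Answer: 2443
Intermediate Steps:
M(K) = K**3
c(k, x) = 240*k (c(k, x) = -5*k*(-48) = -(-240)*k = 240*k)
c(v(26, 16), 264) + J(L(M(-3))) = 240*12 - 437 = 2880 - 437 = 2443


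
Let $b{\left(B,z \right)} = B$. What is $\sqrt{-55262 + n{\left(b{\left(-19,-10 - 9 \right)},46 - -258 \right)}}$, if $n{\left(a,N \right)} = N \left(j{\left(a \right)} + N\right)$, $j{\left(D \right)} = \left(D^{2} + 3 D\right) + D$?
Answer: $\sqrt{123794} \approx 351.84$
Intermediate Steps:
$j{\left(D \right)} = D^{2} + 4 D$
$n{\left(a,N \right)} = N \left(N + a \left(4 + a\right)\right)$ ($n{\left(a,N \right)} = N \left(a \left(4 + a\right) + N\right) = N \left(N + a \left(4 + a\right)\right)$)
$\sqrt{-55262 + n{\left(b{\left(-19,-10 - 9 \right)},46 - -258 \right)}} = \sqrt{-55262 + \left(46 - -258\right) \left(\left(46 - -258\right) - 19 \left(4 - 19\right)\right)} = \sqrt{-55262 + \left(46 + 258\right) \left(\left(46 + 258\right) - -285\right)} = \sqrt{-55262 + 304 \left(304 + 285\right)} = \sqrt{-55262 + 304 \cdot 589} = \sqrt{-55262 + 179056} = \sqrt{123794}$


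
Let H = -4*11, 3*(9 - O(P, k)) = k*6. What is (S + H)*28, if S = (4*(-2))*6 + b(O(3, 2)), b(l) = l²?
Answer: -1876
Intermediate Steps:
O(P, k) = 9 - 2*k (O(P, k) = 9 - k*6/3 = 9 - 2*k)
S = -23 (S = (4*(-2))*6 + (9 - 2*2)² = -8*6 + (9 - 4)² = -48 + 5² = -48 + 25 = -23)
H = -44
(S + H)*28 = (-23 - 44)*28 = -67*28 = -1876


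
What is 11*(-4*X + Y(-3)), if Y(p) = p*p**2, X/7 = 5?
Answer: -1837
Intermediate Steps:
X = 35 (X = 7*5 = 35)
Y(p) = p**3
11*(-4*X + Y(-3)) = 11*(-4*35 + (-3)**3) = 11*(-140 - 27) = 11*(-167) = -1837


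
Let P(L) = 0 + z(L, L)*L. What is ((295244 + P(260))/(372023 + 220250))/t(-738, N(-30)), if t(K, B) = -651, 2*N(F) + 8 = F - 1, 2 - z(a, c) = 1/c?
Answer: -295763/385569723 ≈ -0.00076708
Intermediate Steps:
z(a, c) = 2 - 1/c
N(F) = -9/2 + F/2 (N(F) = -4 + (F - 1)/2 = -4 + (-1 + F)/2 = -4 + (-1/2 + F/2) = -9/2 + F/2)
P(L) = L*(2 - 1/L) (P(L) = 0 + (2 - 1/L)*L = 0 + L*(2 - 1/L) = L*(2 - 1/L))
((295244 + P(260))/(372023 + 220250))/t(-738, N(-30)) = ((295244 + (-1 + 2*260))/(372023 + 220250))/(-651) = ((295244 + (-1 + 520))/592273)*(-1/651) = ((295244 + 519)*(1/592273))*(-1/651) = (295763*(1/592273))*(-1/651) = (295763/592273)*(-1/651) = -295763/385569723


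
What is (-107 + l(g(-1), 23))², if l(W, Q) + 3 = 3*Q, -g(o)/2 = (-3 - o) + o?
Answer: 1681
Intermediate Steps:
g(o) = 6 (g(o) = -2*((-3 - o) + o) = -2*(-3) = 6)
l(W, Q) = -3 + 3*Q
(-107 + l(g(-1), 23))² = (-107 + (-3 + 3*23))² = (-107 + (-3 + 69))² = (-107 + 66)² = (-41)² = 1681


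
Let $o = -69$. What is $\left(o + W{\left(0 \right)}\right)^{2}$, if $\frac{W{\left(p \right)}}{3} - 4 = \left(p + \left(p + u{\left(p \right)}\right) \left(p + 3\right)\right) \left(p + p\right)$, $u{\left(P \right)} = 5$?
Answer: $3249$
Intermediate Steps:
$W{\left(p \right)} = 12 + 6 p \left(p + \left(3 + p\right) \left(5 + p\right)\right)$ ($W{\left(p \right)} = 12 + 3 \left(p + \left(p + 5\right) \left(p + 3\right)\right) \left(p + p\right) = 12 + 3 \left(p + \left(5 + p\right) \left(3 + p\right)\right) 2 p = 12 + 3 \left(p + \left(3 + p\right) \left(5 + p\right)\right) 2 p = 12 + 3 \cdot 2 p \left(p + \left(3 + p\right) \left(5 + p\right)\right) = 12 + 6 p \left(p + \left(3 + p\right) \left(5 + p\right)\right)$)
$\left(o + W{\left(0 \right)}\right)^{2} = \left(-69 + \left(12 + 6 \cdot 0^{3} + 54 \cdot 0^{2} + 90 \cdot 0\right)\right)^{2} = \left(-69 + \left(12 + 6 \cdot 0 + 54 \cdot 0 + 0\right)\right)^{2} = \left(-69 + \left(12 + 0 + 0 + 0\right)\right)^{2} = \left(-69 + 12\right)^{2} = \left(-57\right)^{2} = 3249$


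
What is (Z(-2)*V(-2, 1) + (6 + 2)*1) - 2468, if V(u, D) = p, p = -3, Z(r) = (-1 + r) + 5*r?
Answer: -2421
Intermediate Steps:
Z(r) = -1 + 6*r
V(u, D) = -3
(Z(-2)*V(-2, 1) + (6 + 2)*1) - 2468 = ((-1 + 6*(-2))*(-3) + (6 + 2)*1) - 2468 = ((-1 - 12)*(-3) + 8*1) - 2468 = (-13*(-3) + 8) - 2468 = (39 + 8) - 2468 = 47 - 2468 = -2421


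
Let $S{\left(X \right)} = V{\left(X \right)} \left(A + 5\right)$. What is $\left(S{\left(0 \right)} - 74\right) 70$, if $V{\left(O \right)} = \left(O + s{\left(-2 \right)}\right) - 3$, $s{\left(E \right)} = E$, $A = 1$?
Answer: $-7280$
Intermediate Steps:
$V{\left(O \right)} = -5 + O$ ($V{\left(O \right)} = \left(O - 2\right) - 3 = \left(-2 + O\right) - 3 = -5 + O$)
$S{\left(X \right)} = -30 + 6 X$ ($S{\left(X \right)} = \left(-5 + X\right) \left(1 + 5\right) = \left(-5 + X\right) 6 = -30 + 6 X$)
$\left(S{\left(0 \right)} - 74\right) 70 = \left(\left(-30 + 6 \cdot 0\right) - 74\right) 70 = \left(\left(-30 + 0\right) - 74\right) 70 = \left(-30 - 74\right) 70 = \left(-104\right) 70 = -7280$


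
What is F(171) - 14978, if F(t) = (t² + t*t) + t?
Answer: 43675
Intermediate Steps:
F(t) = t + 2*t² (F(t) = (t² + t²) + t = 2*t² + t = t + 2*t²)
F(171) - 14978 = 171*(1 + 2*171) - 14978 = 171*(1 + 342) - 14978 = 171*343 - 14978 = 58653 - 14978 = 43675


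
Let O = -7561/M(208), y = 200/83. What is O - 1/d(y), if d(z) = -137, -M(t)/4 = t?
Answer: 1036689/113984 ≈ 9.0950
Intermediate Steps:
y = 200/83 (y = 200*(1/83) = 200/83 ≈ 2.4096)
M(t) = -4*t
O = 7561/832 (O = -7561/((-4*208)) = -7561/(-832) = -7561*(-1/832) = 7561/832 ≈ 9.0877)
O - 1/d(y) = 7561/832 - 1/(-137) = 7561/832 - 1*(-1/137) = 7561/832 + 1/137 = 1036689/113984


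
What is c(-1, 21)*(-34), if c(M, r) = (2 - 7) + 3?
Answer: 68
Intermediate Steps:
c(M, r) = -2 (c(M, r) = -5 + 3 = -2)
c(-1, 21)*(-34) = -2*(-34) = 68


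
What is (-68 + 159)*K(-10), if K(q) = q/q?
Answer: 91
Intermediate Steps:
K(q) = 1
(-68 + 159)*K(-10) = (-68 + 159)*1 = 91*1 = 91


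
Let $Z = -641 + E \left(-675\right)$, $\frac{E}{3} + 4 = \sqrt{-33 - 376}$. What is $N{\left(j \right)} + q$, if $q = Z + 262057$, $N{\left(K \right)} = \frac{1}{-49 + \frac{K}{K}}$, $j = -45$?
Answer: $\frac{12936767}{48} - 2025 i \sqrt{409} \approx 2.6952 \cdot 10^{5} - 40953.0 i$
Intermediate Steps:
$N{\left(K \right)} = - \frac{1}{48}$ ($N{\left(K \right)} = \frac{1}{-49 + 1} = \frac{1}{-48} = - \frac{1}{48}$)
$E = -12 + 3 i \sqrt{409}$ ($E = -12 + 3 \sqrt{-33 - 376} = -12 + 3 \sqrt{-409} = -12 + 3 i \sqrt{409} \approx -12.0 + 60.671 i$)
$Z = 7459 - 2025 i \sqrt{409}$ ($Z = -641 + \left(-12 + 3 i \sqrt{409}\right) \left(-675\right) = -641 + \left(8100 - 2025 i \sqrt{409}\right) = 7459 - 2025 i \sqrt{409} \approx 7459.0 - 40953.0 i$)
$q = 269516 - 2025 i \sqrt{409}$ ($q = \left(7459 - 2025 i \sqrt{409}\right) + 262057 = 269516 - 2025 i \sqrt{409} \approx 2.6952 \cdot 10^{5} - 40953.0 i$)
$N{\left(j \right)} + q = - \frac{1}{48} + \left(269516 - 2025 i \sqrt{409}\right) = \frac{12936767}{48} - 2025 i \sqrt{409}$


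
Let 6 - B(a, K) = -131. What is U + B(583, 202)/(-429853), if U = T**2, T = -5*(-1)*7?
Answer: 526569788/429853 ≈ 1225.0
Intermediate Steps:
B(a, K) = 137 (B(a, K) = 6 - 1*(-131) = 6 + 131 = 137)
T = 35 (T = 5*7 = 35)
U = 1225 (U = 35**2 = 1225)
U + B(583, 202)/(-429853) = 1225 + 137/(-429853) = 1225 + 137*(-1/429853) = 1225 - 137/429853 = 526569788/429853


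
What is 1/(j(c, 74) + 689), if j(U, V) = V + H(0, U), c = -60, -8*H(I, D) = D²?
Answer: 1/313 ≈ 0.0031949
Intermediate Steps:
H(I, D) = -D²/8
j(U, V) = V - U²/8
1/(j(c, 74) + 689) = 1/((74 - ⅛*(-60)²) + 689) = 1/((74 - ⅛*3600) + 689) = 1/((74 - 450) + 689) = 1/(-376 + 689) = 1/313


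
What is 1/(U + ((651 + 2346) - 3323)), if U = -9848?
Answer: -1/10174 ≈ -9.8290e-5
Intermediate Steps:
1/(U + ((651 + 2346) - 3323)) = 1/(-9848 + ((651 + 2346) - 3323)) = 1/(-9848 + (2997 - 3323)) = 1/(-9848 - 326) = 1/(-10174) = -1/10174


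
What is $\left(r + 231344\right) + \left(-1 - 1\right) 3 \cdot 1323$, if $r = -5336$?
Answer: $218070$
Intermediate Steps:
$\left(r + 231344\right) + \left(-1 - 1\right) 3 \cdot 1323 = \left(-5336 + 231344\right) + \left(-1 - 1\right) 3 \cdot 1323 = 226008 + \left(-2\right) 3 \cdot 1323 = 226008 - 7938 = 218070$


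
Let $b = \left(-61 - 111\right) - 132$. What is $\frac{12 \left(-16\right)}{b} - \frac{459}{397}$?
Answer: $- \frac{3957}{7543} \approx -0.52459$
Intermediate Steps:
$b = -304$ ($b = -172 - 132 = -304$)
$\frac{12 \left(-16\right)}{b} - \frac{459}{397} = \frac{12 \left(-16\right)}{-304} - \frac{459}{397} = \left(-192\right) \left(- \frac{1}{304}\right) - \frac{459}{397} = \frac{12}{19} - \frac{459}{397} = - \frac{3957}{7543}$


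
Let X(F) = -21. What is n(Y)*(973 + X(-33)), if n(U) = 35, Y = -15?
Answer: 33320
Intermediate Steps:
n(Y)*(973 + X(-33)) = 35*(973 - 21) = 35*952 = 33320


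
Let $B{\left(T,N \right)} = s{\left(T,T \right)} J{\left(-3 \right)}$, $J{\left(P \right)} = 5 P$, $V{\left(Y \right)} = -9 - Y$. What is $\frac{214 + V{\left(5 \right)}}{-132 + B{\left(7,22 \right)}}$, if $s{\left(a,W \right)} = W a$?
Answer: $- \frac{200}{867} \approx -0.23068$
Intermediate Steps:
$B{\left(T,N \right)} = - 15 T^{2}$ ($B{\left(T,N \right)} = T T 5 \left(-3\right) = T^{2} \left(-15\right) = - 15 T^{2}$)
$\frac{214 + V{\left(5 \right)}}{-132 + B{\left(7,22 \right)}} = \frac{214 - 14}{-132 - 15 \cdot 7^{2}} = \frac{214 - 14}{-132 - 735} = \frac{200}{-867} = 200 \left(- \frac{1}{867}\right) = - \frac{200}{867}$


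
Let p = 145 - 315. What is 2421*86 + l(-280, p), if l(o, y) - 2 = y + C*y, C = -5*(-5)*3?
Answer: 195288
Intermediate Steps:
C = 75 (C = 25*3 = 75)
p = -170
l(o, y) = 2 + 76*y (l(o, y) = 2 + (y + 75*y) = 2 + 76*y)
2421*86 + l(-280, p) = 2421*86 + (2 + 76*(-170)) = 208206 + (2 - 12920) = 208206 - 12918 = 195288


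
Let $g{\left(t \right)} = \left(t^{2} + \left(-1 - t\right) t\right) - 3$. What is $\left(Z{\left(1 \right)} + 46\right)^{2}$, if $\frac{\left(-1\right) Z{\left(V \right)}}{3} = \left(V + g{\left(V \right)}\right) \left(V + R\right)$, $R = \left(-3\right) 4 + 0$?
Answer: $2809$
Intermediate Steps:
$g{\left(t \right)} = -3 + t^{2} + t \left(-1 - t\right)$ ($g{\left(t \right)} = \left(t^{2} + t \left(-1 - t\right)\right) - 3 = -3 + t^{2} + t \left(-1 - t\right)$)
$R = -12$ ($R = -12 + 0 = -12$)
$Z{\left(V \right)} = -108 + 9 V$ ($Z{\left(V \right)} = - 3 \left(V - \left(3 + V\right)\right) \left(V - 12\right) = - 3 \left(- 3 \left(-12 + V\right)\right) = - 3 \left(36 - 3 V\right) = -108 + 9 V$)
$\left(Z{\left(1 \right)} + 46\right)^{2} = \left(\left(-108 + 9 \cdot 1\right) + 46\right)^{2} = \left(\left(-108 + 9\right) + 46\right)^{2} = \left(-99 + 46\right)^{2} = \left(-53\right)^{2} = 2809$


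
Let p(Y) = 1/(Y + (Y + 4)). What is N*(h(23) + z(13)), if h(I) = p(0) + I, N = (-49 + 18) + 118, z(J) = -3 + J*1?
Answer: 11571/4 ≈ 2892.8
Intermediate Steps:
z(J) = -3 + J
N = 87 (N = -31 + 118 = 87)
p(Y) = 1/(4 + 2*Y) (p(Y) = 1/(Y + (4 + Y)) = 1/(4 + 2*Y))
h(I) = ¼ + I (h(I) = 1/(2*(2 + 0)) + I = (½)/2 + I = (½)*(½) + I = ¼ + I)
N*(h(23) + z(13)) = 87*((¼ + 23) + (-3 + 13)) = 87*(93/4 + 10) = 87*(133/4) = 11571/4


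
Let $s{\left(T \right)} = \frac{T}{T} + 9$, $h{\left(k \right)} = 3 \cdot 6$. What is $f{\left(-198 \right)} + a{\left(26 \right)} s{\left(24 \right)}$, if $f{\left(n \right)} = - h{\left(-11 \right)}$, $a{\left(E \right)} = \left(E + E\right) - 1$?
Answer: $492$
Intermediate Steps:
$h{\left(k \right)} = 18$
$a{\left(E \right)} = -1 + 2 E$ ($a{\left(E \right)} = 2 E - 1 = -1 + 2 E$)
$s{\left(T \right)} = 10$ ($s{\left(T \right)} = 1 + 9 = 10$)
$f{\left(n \right)} = -18$ ($f{\left(n \right)} = \left(-1\right) 18 = -18$)
$f{\left(-198 \right)} + a{\left(26 \right)} s{\left(24 \right)} = -18 + \left(-1 + 2 \cdot 26\right) 10 = -18 + \left(-1 + 52\right) 10 = -18 + 51 \cdot 10 = -18 + 510 = 492$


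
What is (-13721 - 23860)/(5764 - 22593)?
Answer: 37581/16829 ≈ 2.2331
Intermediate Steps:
(-13721 - 23860)/(5764 - 22593) = -37581/(-16829) = -37581*(-1/16829) = 37581/16829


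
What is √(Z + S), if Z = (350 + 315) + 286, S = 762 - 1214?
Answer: √499 ≈ 22.338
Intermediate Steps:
S = -452
Z = 951 (Z = 665 + 286 = 951)
√(Z + S) = √(951 - 452) = √499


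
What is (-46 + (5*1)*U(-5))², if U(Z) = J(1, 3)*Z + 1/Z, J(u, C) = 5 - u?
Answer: 21609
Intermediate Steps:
U(Z) = 1/Z + 4*Z (U(Z) = (5 - 1*1)*Z + 1/Z = (5 - 1)*Z + 1/Z = 4*Z + 1/Z = 1/Z + 4*Z)
(-46 + (5*1)*U(-5))² = (-46 + (5*1)*(1/(-5) + 4*(-5)))² = (-46 + 5*(-⅕ - 20))² = (-46 + 5*(-101/5))² = (-46 - 101)² = (-147)² = 21609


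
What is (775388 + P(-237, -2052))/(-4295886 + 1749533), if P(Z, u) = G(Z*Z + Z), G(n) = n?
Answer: -831320/2546353 ≈ -0.32647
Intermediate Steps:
P(Z, u) = Z + Z**2 (P(Z, u) = Z*Z + Z = Z**2 + Z = Z + Z**2)
(775388 + P(-237, -2052))/(-4295886 + 1749533) = (775388 - 237*(1 - 237))/(-4295886 + 1749533) = (775388 - 237*(-236))/(-2546353) = (775388 + 55932)*(-1/2546353) = 831320*(-1/2546353) = -831320/2546353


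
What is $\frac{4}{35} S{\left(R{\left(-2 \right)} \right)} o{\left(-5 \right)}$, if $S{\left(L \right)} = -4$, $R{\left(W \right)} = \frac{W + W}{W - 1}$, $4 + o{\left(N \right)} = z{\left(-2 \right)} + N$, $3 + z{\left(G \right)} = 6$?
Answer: $\frac{96}{35} \approx 2.7429$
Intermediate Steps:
$z{\left(G \right)} = 3$ ($z{\left(G \right)} = -3 + 6 = 3$)
$o{\left(N \right)} = -1 + N$ ($o{\left(N \right)} = -4 + \left(3 + N\right) = -1 + N$)
$R{\left(W \right)} = \frac{2 W}{-1 + W}$
$\frac{4}{35} S{\left(R{\left(-2 \right)} \right)} o{\left(-5 \right)} = \frac{4}{35} \left(-4\right) \left(-1 - 5\right) = 4 \cdot \frac{1}{35} \left(-4\right) \left(-6\right) = \frac{4}{35} \left(-4\right) \left(-6\right) = \left(- \frac{16}{35}\right) \left(-6\right) = \frac{96}{35}$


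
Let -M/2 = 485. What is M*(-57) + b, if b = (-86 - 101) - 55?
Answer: 55048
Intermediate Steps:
M = -970 (M = -2*485 = -970)
b = -242 (b = -187 - 55 = -242)
M*(-57) + b = -970*(-57) - 242 = 55290 - 242 = 55048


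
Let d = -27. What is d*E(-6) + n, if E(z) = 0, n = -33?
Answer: -33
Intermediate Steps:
d*E(-6) + n = -27*0 - 33 = 0 - 33 = -33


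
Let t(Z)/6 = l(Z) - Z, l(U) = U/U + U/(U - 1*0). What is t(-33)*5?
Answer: 1050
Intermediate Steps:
l(U) = 2 (l(U) = 1 + U/(U + 0) = 1 + U/U = 1 + 1 = 2)
t(Z) = 12 - 6*Z (t(Z) = 6*(2 - Z) = 12 - 6*Z)
t(-33)*5 = (12 - 6*(-33))*5 = (12 + 198)*5 = 210*5 = 1050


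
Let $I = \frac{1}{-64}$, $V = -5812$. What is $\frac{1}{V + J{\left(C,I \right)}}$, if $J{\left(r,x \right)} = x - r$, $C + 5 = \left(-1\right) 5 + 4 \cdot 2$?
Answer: $- \frac{64}{371841} \approx -0.00017212$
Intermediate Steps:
$C = -2$ ($C = -5 + \left(\left(-1\right) 5 + 4 \cdot 2\right) = -5 + \left(-5 + 8\right) = -5 + 3 = -2$)
$I = - \frac{1}{64} \approx -0.015625$
$\frac{1}{V + J{\left(C,I \right)}} = \frac{1}{-5812 - - \frac{127}{64}} = \frac{1}{-5812 + \left(- \frac{1}{64} + 2\right)} = \frac{1}{-5812 + \frac{127}{64}} = \frac{1}{- \frac{371841}{64}} = - \frac{64}{371841}$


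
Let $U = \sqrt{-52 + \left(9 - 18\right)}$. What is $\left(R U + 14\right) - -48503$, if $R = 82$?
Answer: $48517 + 82 i \sqrt{61} \approx 48517.0 + 640.44 i$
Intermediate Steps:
$U = i \sqrt{61}$ ($U = \sqrt{-52 + \left(9 - 18\right)} = \sqrt{-52 - 9} = \sqrt{-61} = i \sqrt{61} \approx 7.8102 i$)
$\left(R U + 14\right) - -48503 = \left(82 i \sqrt{61} + 14\right) - -48503 = \left(82 i \sqrt{61} + 14\right) + 48503 = \left(14 + 82 i \sqrt{61}\right) + 48503 = 48517 + 82 i \sqrt{61}$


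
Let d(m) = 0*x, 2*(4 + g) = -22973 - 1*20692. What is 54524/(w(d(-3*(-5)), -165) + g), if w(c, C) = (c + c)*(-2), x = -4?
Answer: -109048/43673 ≈ -2.4969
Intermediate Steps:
g = -43673/2 (g = -4 + (-22973 - 1*20692)/2 = -4 + (-22973 - 20692)/2 = -4 + (½)*(-43665) = -4 - 43665/2 = -43673/2 ≈ -21837.)
d(m) = 0 (d(m) = 0*(-4) = 0)
w(c, C) = -4*c (w(c, C) = (2*c)*(-2) = -4*c)
54524/(w(d(-3*(-5)), -165) + g) = 54524/(-4*0 - 43673/2) = 54524/(0 - 43673/2) = 54524/(-43673/2) = 54524*(-2/43673) = -109048/43673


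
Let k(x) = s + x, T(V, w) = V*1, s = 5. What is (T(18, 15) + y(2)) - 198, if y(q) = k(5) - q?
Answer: -172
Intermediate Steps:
T(V, w) = V
k(x) = 5 + x
y(q) = 10 - q (y(q) = (5 + 5) - q = 10 - q)
(T(18, 15) + y(2)) - 198 = (18 + (10 - 1*2)) - 198 = (18 + (10 - 2)) - 198 = (18 + 8) - 198 = 26 - 198 = -172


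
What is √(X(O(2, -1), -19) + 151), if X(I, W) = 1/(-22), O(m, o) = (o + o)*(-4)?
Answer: 9*√902/22 ≈ 12.286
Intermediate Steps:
O(m, o) = -8*o (O(m, o) = (2*o)*(-4) = -8*o)
X(I, W) = -1/22
√(X(O(2, -1), -19) + 151) = √(-1/22 + 151) = √(3321/22) = 9*√902/22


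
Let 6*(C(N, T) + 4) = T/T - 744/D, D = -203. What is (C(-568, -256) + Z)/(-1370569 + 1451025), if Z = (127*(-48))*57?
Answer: -423224821/97995408 ≈ -4.3188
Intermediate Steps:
C(N, T) = -3925/1218 (C(N, T) = -4 + (T/T - 744/(-203))/6 = -4 + (1 - 744*(-1/203))/6 = -4 + (1 + 744/203)/6 = -4 + (⅙)*(947/203) = -4 + 947/1218 = -3925/1218)
Z = -347472 (Z = -6096*57 = -347472)
(C(-568, -256) + Z)/(-1370569 + 1451025) = (-3925/1218 - 347472)/(-1370569 + 1451025) = -423224821/1218/80456 = -423224821/1218*1/80456 = -423224821/97995408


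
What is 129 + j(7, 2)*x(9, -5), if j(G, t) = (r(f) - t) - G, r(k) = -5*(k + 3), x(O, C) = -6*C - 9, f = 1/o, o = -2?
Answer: -645/2 ≈ -322.50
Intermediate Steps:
f = -½ (f = 1/(-2) = 1*(-½) = -½ ≈ -0.50000)
x(O, C) = -9 - 6*C
r(k) = -15 - 5*k (r(k) = -5*(3 + k) = -15 - 5*k)
j(G, t) = -25/2 - G - t (j(G, t) = ((-15 - 5*(-½)) - t) - G = ((-15 + 5/2) - t) - G = (-25/2 - t) - G = -25/2 - G - t)
129 + j(7, 2)*x(9, -5) = 129 + (-25/2 - 1*7 - 1*2)*(-9 - 6*(-5)) = 129 + (-25/2 - 7 - 2)*(-9 + 30) = 129 - 43/2*21 = 129 - 903/2 = -645/2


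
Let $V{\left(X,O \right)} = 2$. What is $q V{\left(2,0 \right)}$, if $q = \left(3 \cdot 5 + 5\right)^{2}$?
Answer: $800$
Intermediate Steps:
$q = 400$ ($q = \left(15 + 5\right)^{2} = 20^{2} = 400$)
$q V{\left(2,0 \right)} = 400 \cdot 2 = 800$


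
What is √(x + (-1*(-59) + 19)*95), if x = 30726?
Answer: 2*√9534 ≈ 195.28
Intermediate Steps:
√(x + (-1*(-59) + 19)*95) = √(30726 + (-1*(-59) + 19)*95) = √(30726 + (59 + 19)*95) = √(30726 + 78*95) = √(30726 + 7410) = √38136 = 2*√9534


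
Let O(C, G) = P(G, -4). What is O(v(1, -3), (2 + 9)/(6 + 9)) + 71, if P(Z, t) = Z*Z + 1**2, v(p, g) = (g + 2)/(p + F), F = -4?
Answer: 16321/225 ≈ 72.538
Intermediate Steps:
v(p, g) = (2 + g)/(-4 + p) (v(p, g) = (g + 2)/(p - 4) = (2 + g)/(-4 + p))
P(Z, t) = 1 + Z**2 (P(Z, t) = Z**2 + 1 = 1 + Z**2)
O(C, G) = 1 + G**2
O(v(1, -3), (2 + 9)/(6 + 9)) + 71 = (1 + ((2 + 9)/(6 + 9))**2) + 71 = (1 + (11/15)**2) + 71 = (1 + 121/225) + 71 = 346/225 + 71 = 16321/225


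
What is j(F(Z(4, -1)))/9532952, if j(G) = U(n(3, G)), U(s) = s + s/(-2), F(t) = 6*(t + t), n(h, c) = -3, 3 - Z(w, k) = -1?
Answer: -3/19065904 ≈ -1.5735e-7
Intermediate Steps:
Z(w, k) = 4 (Z(w, k) = 3 - 1*(-1) = 3 + 1 = 4)
F(t) = 12*t (F(t) = 6*(2*t) = 12*t)
U(s) = s/2 (U(s) = s + s*(-1/2) = s - s/2 = s/2)
j(G) = -3/2 (j(G) = (1/2)*(-3) = -3/2)
j(F(Z(4, -1)))/9532952 = -3/2/9532952 = -3/2*1/9532952 = -3/19065904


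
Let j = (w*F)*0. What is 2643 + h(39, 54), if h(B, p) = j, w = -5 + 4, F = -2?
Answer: 2643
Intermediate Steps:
w = -1
j = 0 (j = -1*(-2)*0 = 2*0 = 0)
h(B, p) = 0
2643 + h(39, 54) = 2643 + 0 = 2643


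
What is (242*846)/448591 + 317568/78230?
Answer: 7203378684/1595148815 ≈ 4.5158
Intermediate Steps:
(242*846)/448591 + 317568/78230 = 204732*(1/448591) + 317568*(1/78230) = 18612/40781 + 158784/39115 = 7203378684/1595148815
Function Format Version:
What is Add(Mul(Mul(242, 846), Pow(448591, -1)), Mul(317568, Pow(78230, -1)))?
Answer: Rational(7203378684, 1595148815) ≈ 4.5158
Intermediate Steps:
Add(Mul(Mul(242, 846), Pow(448591, -1)), Mul(317568, Pow(78230, -1))) = Add(Mul(204732, Rational(1, 448591)), Mul(317568, Rational(1, 78230))) = Add(Rational(18612, 40781), Rational(158784, 39115)) = Rational(7203378684, 1595148815)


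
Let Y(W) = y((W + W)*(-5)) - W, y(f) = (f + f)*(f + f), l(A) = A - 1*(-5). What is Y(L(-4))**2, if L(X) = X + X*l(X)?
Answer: 655769664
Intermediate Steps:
l(A) = 5 + A (l(A) = A + 5 = 5 + A)
y(f) = 4*f**2 (y(f) = (2*f)*(2*f) = 4*f**2)
L(X) = X + X*(5 + X)
Y(W) = -W + 400*W**2 (Y(W) = 4*((W + W)*(-5))**2 - W = 4*((2*W)*(-5))**2 - W = 4*(-10*W)**2 - W = 4*(100*W**2) - W = 400*W**2 - W = -W + 400*W**2)
Y(L(-4))**2 = ((-4*(6 - 4))*(-1 + 400*(-4*(6 - 4))))**2 = ((-4*2)*(-1 + 400*(-4*2)))**2 = (-8*(-1 + 400*(-8)))**2 = (-8*(-1 - 3200))**2 = (-8*(-3201))**2 = 25608**2 = 655769664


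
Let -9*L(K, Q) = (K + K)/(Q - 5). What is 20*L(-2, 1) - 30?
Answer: -290/9 ≈ -32.222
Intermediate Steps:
L(K, Q) = -2*K/(9*(-5 + Q)) (L(K, Q) = -(K + K)/(9*(Q - 5)) = -2*K/(9*(-5 + Q)))
20*L(-2, 1) - 30 = 20*(-2*(-2)/(-45 + 9*1)) - 30 = 20*(-2*(-2)/(-45 + 9)) - 30 = 20*(-2*(-2)/(-36)) - 30 = 20*(-2*(-2)*(-1/36)) - 30 = 20*(-1/9) - 30 = -20/9 - 30 = -290/9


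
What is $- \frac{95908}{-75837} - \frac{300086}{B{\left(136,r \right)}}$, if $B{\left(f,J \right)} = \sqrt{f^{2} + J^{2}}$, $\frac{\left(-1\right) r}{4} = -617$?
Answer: $\frac{95908}{75837} - \frac{150043 \sqrt{381845}}{763690} \approx -120.14$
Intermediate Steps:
$r = 2468$ ($r = \left(-4\right) \left(-617\right) = 2468$)
$B{\left(f,J \right)} = \sqrt{J^{2} + f^{2}}$
$- \frac{95908}{-75837} - \frac{300086}{B{\left(136,r \right)}} = - \frac{95908}{-75837} - \frac{300086}{\sqrt{2468^{2} + 136^{2}}} = \left(-95908\right) \left(- \frac{1}{75837}\right) - \frac{300086}{\sqrt{6091024 + 18496}} = \frac{95908}{75837} - \frac{300086}{\sqrt{6109520}} = \frac{95908}{75837} - \frac{300086}{4 \sqrt{381845}} = \frac{95908}{75837} - 300086 \frac{\sqrt{381845}}{1527380} = \frac{95908}{75837} - \frac{150043 \sqrt{381845}}{763690}$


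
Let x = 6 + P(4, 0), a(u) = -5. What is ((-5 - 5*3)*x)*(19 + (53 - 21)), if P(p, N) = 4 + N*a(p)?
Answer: -10200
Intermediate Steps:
P(p, N) = 4 - 5*N (P(p, N) = 4 + N*(-5) = 4 - 5*N)
x = 10 (x = 6 + (4 - 5*0) = 6 + (4 + 0) = 6 + 4 = 10)
((-5 - 5*3)*x)*(19 + (53 - 21)) = ((-5 - 5*3)*10)*(19 + (53 - 21)) = ((-5 - 15)*10)*(19 + 32) = -20*10*51 = -200*51 = -10200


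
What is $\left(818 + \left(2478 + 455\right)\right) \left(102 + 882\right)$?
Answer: $3690984$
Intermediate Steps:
$\left(818 + \left(2478 + 455\right)\right) \left(102 + 882\right) = \left(818 + 2933\right) 984 = 3751 \cdot 984 = 3690984$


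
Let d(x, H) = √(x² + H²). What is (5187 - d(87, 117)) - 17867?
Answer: -12680 - 3*√2362 ≈ -12826.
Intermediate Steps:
d(x, H) = √(H² + x²)
(5187 - d(87, 117)) - 17867 = (5187 - √(117² + 87²)) - 17867 = (5187 - √(13689 + 7569)) - 17867 = (5187 - √21258) - 17867 = (5187 - 3*√2362) - 17867 = -12680 - 3*√2362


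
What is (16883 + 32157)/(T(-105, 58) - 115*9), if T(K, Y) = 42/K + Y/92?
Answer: -11279200/237997 ≈ -47.392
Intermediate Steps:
T(K, Y) = 42/K + Y/92 (T(K, Y) = 42/K + Y*(1/92) = 42/K + Y/92)
(16883 + 32157)/(T(-105, 58) - 115*9) = (16883 + 32157)/((42/(-105) + (1/92)*58) - 115*9) = 49040/((42*(-1/105) + 29/46) - 1035) = 49040/((-⅖ + 29/46) - 1035) = 49040/(53/230 - 1035) = 49040/(-237997/230) = 49040*(-230/237997) = -11279200/237997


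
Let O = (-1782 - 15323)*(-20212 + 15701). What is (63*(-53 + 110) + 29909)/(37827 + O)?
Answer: 16750/38599241 ≈ 0.00043395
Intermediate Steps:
O = 77160655 (O = -17105*(-4511) = 77160655)
(63*(-53 + 110) + 29909)/(37827 + O) = (63*(-53 + 110) + 29909)/(37827 + 77160655) = (63*57 + 29909)/77198482 = (3591 + 29909)*(1/77198482) = 33500*(1/77198482) = 16750/38599241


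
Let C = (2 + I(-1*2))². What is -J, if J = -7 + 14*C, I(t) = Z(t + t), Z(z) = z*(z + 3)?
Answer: -497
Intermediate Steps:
Z(z) = z*(3 + z)
I(t) = 2*t*(3 + 2*t) (I(t) = (t + t)*(3 + (t + t)) = (2*t)*(3 + 2*t) = 2*t*(3 + 2*t))
C = 36 (C = (2 + 2*(-1*2)*(3 + 2*(-1*2)))² = (2 + 2*(-2)*(3 + 2*(-2)))² = (2 + 2*(-2)*(3 - 4))² = (2 + 2*(-2)*(-1))² = (2 + 4)² = 6² = 36)
J = 497 (J = -7 + 14*36 = -7 + 504 = 497)
-J = -1*497 = -497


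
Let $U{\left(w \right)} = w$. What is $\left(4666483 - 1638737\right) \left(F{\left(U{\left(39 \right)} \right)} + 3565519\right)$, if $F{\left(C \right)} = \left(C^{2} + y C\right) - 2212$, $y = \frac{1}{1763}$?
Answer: $\frac{19028753242366038}{1763} \approx 1.0793 \cdot 10^{13}$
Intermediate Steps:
$y = \frac{1}{1763} \approx 0.00056721$
$F{\left(C \right)} = -2212 + C^{2} + \frac{C}{1763}$ ($F{\left(C \right)} = \left(C^{2} + \frac{C}{1763}\right) - 2212 = -2212 + C^{2} + \frac{C}{1763}$)
$\left(4666483 - 1638737\right) \left(F{\left(U{\left(39 \right)} \right)} + 3565519\right) = \left(4666483 - 1638737\right) \left(\left(-2212 + 39^{2} + \frac{1}{1763} \cdot 39\right) + 3565519\right) = 3027746 \left(\left(-2212 + 1521 + \frac{39}{1763}\right) + 3565519\right) = 3027746 \left(- \frac{1218194}{1763} + 3565519\right) = 3027746 \cdot \frac{6284791803}{1763} = \frac{19028753242366038}{1763}$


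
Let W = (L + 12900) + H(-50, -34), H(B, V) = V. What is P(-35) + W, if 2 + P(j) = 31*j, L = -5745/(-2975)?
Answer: 7009654/595 ≈ 11781.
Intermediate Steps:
L = 1149/595 (L = -5745*(-1/2975) = 1149/595 ≈ 1.9311)
P(j) = -2 + 31*j
W = 7656419/595 (W = (1149/595 + 12900) - 34 = 7676649/595 - 34 = 7656419/595 ≈ 12868.)
P(-35) + W = (-2 + 31*(-35)) + 7656419/595 = (-2 - 1085) + 7656419/595 = -1087 + 7656419/595 = 7009654/595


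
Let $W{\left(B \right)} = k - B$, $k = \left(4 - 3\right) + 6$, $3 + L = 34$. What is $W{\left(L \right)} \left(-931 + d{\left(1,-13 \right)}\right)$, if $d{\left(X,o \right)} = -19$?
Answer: $22800$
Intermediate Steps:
$L = 31$ ($L = -3 + 34 = 31$)
$k = 7$ ($k = 1 + 6 = 7$)
$W{\left(B \right)} = 7 - B$
$W{\left(L \right)} \left(-931 + d{\left(1,-13 \right)}\right) = \left(7 - 31\right) \left(-931 - 19\right) = \left(7 - 31\right) \left(-950\right) = \left(-24\right) \left(-950\right) = 22800$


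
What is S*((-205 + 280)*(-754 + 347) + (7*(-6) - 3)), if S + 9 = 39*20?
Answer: -23569470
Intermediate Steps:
S = 771 (S = -9 + 39*20 = -9 + 780 = 771)
S*((-205 + 280)*(-754 + 347) + (7*(-6) - 3)) = 771*((-205 + 280)*(-754 + 347) + (7*(-6) - 3)) = 771*(75*(-407) + (-42 - 3)) = 771*(-30525 - 45) = 771*(-30570) = -23569470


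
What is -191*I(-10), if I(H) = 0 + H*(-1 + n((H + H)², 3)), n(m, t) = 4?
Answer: 5730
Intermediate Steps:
I(H) = 3*H (I(H) = 0 + H*(-1 + 4) = 0 + H*3 = 0 + 3*H = 3*H)
-191*I(-10) = -573*(-10) = -191*(-30) = 5730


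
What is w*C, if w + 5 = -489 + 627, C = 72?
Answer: 9576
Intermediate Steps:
w = 133 (w = -5 + (-489 + 627) = -5 + 138 = 133)
w*C = 133*72 = 9576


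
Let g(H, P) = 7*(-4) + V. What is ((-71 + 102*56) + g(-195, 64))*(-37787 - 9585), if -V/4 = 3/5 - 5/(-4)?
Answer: -1327742416/5 ≈ -2.6555e+8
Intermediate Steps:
V = -37/5 (V = -4*(3/5 - 5/(-4)) = -4*(3*(⅕) - 5*(-¼)) = -4*(⅗ + 5/4) = -4*37/20 = -37/5 ≈ -7.4000)
g(H, P) = -177/5 (g(H, P) = 7*(-4) - 37/5 = -28 - 37/5 = -177/5)
((-71 + 102*56) + g(-195, 64))*(-37787 - 9585) = ((-71 + 102*56) - 177/5)*(-37787 - 9585) = ((-71 + 5712) - 177/5)*(-47372) = (5641 - 177/5)*(-47372) = (28028/5)*(-47372) = -1327742416/5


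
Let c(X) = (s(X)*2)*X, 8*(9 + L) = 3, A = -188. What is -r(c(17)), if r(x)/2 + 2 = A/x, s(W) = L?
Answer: 3188/1173 ≈ 2.7178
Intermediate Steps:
L = -69/8 (L = -9 + (⅛)*3 = -9 + 3/8 = -69/8 ≈ -8.6250)
s(W) = -69/8
c(X) = -69*X/4 (c(X) = (-69/8*2)*X = -69*X/4)
r(x) = -4 - 376/x (r(x) = -4 + 2*(-188/x) = -4 - 376/x)
-r(c(17)) = -(-4 - 376/((-69/4*17))) = -(-4 - 376/(-1173/4)) = -(-4 - 376*(-4/1173)) = -(-4 + 1504/1173) = -1*(-3188/1173) = 3188/1173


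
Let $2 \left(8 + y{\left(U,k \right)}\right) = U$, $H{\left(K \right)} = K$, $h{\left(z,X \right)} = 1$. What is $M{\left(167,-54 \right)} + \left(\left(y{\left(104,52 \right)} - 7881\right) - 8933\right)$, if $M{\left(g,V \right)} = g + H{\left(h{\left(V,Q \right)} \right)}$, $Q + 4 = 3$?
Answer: $-16602$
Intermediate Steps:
$Q = -1$ ($Q = -4 + 3 = -1$)
$y{\left(U,k \right)} = -8 + \frac{U}{2}$
$M{\left(g,V \right)} = 1 + g$ ($M{\left(g,V \right)} = g + 1 = 1 + g$)
$M{\left(167,-54 \right)} + \left(\left(y{\left(104,52 \right)} - 7881\right) - 8933\right) = \left(1 + 167\right) + \left(\left(\left(-8 + \frac{1}{2} \cdot 104\right) - 7881\right) - 8933\right) = 168 + \left(\left(\left(-8 + 52\right) - 7881\right) - 8933\right) = 168 + \left(\left(44 - 7881\right) - 8933\right) = 168 - 16770 = -16602$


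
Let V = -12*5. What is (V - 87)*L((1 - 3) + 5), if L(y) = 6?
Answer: -882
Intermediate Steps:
V = -60
(V - 87)*L((1 - 3) + 5) = (-60 - 87)*6 = -147*6 = -882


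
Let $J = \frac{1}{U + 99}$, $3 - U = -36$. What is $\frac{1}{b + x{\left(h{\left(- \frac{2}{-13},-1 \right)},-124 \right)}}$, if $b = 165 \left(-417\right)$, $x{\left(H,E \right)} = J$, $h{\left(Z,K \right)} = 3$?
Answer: $- \frac{138}{9495089} \approx -1.4534 \cdot 10^{-5}$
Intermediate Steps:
$U = 39$ ($U = 3 - -36 = 3 + 36 = 39$)
$J = \frac{1}{138}$ ($J = \frac{1}{39 + 99} = \frac{1}{138} \approx 0.0072464$)
$x{\left(H,E \right)} = \frac{1}{138}$
$b = -68805$
$\frac{1}{b + x{\left(h{\left(- \frac{2}{-13},-1 \right)},-124 \right)}} = \frac{1}{-68805 + \frac{1}{138}} = \frac{1}{- \frac{9495089}{138}} = - \frac{138}{9495089}$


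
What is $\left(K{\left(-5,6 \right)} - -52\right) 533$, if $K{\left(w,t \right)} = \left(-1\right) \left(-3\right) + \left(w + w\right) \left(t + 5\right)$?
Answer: $-29315$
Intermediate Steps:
$K{\left(w,t \right)} = 3 + 2 w \left(5 + t\right)$
$\left(K{\left(-5,6 \right)} - -52\right) 533 = \left(\left(3 + 10 \left(-5\right) + 2 \cdot 6 \left(-5\right)\right) - -52\right) 533 = \left(\left(3 - 50 - 60\right) + 52\right) 533 = \left(-107 + 52\right) 533 = \left(-55\right) 533 = -29315$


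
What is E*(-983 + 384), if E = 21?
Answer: -12579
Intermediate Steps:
E*(-983 + 384) = 21*(-983 + 384) = 21*(-599) = -12579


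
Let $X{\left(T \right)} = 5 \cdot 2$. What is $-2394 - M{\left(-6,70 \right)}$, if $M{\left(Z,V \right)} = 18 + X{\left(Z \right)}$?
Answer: $-2422$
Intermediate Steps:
$X{\left(T \right)} = 10$
$M{\left(Z,V \right)} = 28$ ($M{\left(Z,V \right)} = 18 + 10 = 28$)
$-2394 - M{\left(-6,70 \right)} = -2394 - 28 = -2422$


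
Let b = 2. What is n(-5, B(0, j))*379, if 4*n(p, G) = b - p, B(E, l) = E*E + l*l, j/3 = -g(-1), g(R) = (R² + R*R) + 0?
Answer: 2653/4 ≈ 663.25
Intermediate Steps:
g(R) = 2*R² (g(R) = (R² + R²) + 0 = 2*R² + 0 = 2*R²)
j = -6 (j = 3*(-2*(-1)²) = 3*(-2) = -6)
B(E, l) = E² + l²
n(p, G) = ½ - p/4 (n(p, G) = (2 - p)/4 = ½ - p/4)
n(-5, B(0, j))*379 = (½ - ¼*(-5))*379 = (½ + 5/4)*379 = (7/4)*379 = 2653/4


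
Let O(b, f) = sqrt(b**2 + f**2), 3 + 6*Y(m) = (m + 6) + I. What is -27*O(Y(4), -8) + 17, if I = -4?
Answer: 17 - 27*sqrt(257)/2 ≈ -199.42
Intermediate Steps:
Y(m) = -1/6 + m/6 (Y(m) = -1/2 + ((m + 6) - 4)/6 = -1/2 + ((6 + m) - 4)/6 = -1/2 + (2 + m)/6 = -1/2 + (1/3 + m/6) = -1/6 + m/6)
-27*O(Y(4), -8) + 17 = -27*sqrt((-1/6 + (1/6)*4)**2 + (-8)**2) + 17 = -27*sqrt((-1/6 + 2/3)**2 + 64) + 17 = -27*sqrt((1/2)**2 + 64) + 17 = -27*sqrt(1/4 + 64) + 17 = -27*sqrt(257)/2 + 17 = 17 - 27*sqrt(257)/2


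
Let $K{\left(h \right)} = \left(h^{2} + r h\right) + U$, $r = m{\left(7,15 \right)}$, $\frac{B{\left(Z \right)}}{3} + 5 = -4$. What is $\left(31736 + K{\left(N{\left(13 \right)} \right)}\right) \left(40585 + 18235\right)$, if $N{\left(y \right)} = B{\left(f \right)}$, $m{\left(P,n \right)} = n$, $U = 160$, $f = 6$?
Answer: $1895180400$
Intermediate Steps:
$B{\left(Z \right)} = -27$ ($B{\left(Z \right)} = -15 + 3 \left(-4\right) = -15 - 12 = -27$)
$N{\left(y \right)} = -27$
$r = 15$
$K{\left(h \right)} = 160 + h^{2} + 15 h$ ($K{\left(h \right)} = \left(h^{2} + 15 h\right) + 160 = 160 + h^{2} + 15 h$)
$\left(31736 + K{\left(N{\left(13 \right)} \right)}\right) \left(40585 + 18235\right) = \left(31736 + \left(160 + \left(-27\right)^{2} + 15 \left(-27\right)\right)\right) \left(40585 + 18235\right) = \left(31736 + \left(160 + 729 - 405\right)\right) 58820 = \left(31736 + 484\right) 58820 = 32220 \cdot 58820 = 1895180400$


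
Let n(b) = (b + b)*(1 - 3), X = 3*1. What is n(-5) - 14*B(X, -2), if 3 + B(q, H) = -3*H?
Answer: -22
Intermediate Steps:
X = 3
B(q, H) = -3 - 3*H
n(b) = -4*b (n(b) = (2*b)*(-2) = -4*b)
n(-5) - 14*B(X, -2) = -4*(-5) - 14*(-3 - 3*(-2)) = 20 - 14*(-3 + 6) = 20 - 14*3 = 20 - 42 = -22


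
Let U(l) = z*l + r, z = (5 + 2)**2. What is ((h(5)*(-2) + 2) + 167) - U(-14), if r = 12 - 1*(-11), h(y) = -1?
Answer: 834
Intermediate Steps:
z = 49 (z = 7**2 = 49)
r = 23 (r = 12 + 11 = 23)
U(l) = 23 + 49*l (U(l) = 49*l + 23 = 23 + 49*l)
((h(5)*(-2) + 2) + 167) - U(-14) = ((-1*(-2) + 2) + 167) - (23 + 49*(-14)) = ((2 + 2) + 167) - (23 - 686) = (4 + 167) - 1*(-663) = 171 + 663 = 834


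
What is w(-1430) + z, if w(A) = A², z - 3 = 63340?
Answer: 2108243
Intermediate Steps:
z = 63343 (z = 3 + 63340 = 63343)
w(-1430) + z = (-1430)² + 63343 = 2044900 + 63343 = 2108243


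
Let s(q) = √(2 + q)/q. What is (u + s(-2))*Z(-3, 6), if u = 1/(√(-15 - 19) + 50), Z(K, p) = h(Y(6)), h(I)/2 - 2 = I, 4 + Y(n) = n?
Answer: 200/1267 - 4*I*√34/1267 ≈ 0.15785 - 0.018409*I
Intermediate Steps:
Y(n) = -4 + n
h(I) = 4 + 2*I
Z(K, p) = 8 (Z(K, p) = 4 + 2*(-4 + 6) = 4 + 2*2 = 4 + 4 = 8)
s(q) = √(2 + q)/q
u = 1/(50 + I*√34) (u = 1/(√(-34) + 50) = 1/(I*√34 + 50) = 1/(50 + I*√34) ≈ 0.019732 - 0.0023011*I)
(u + s(-2))*Z(-3, 6) = ((25/1267 - I*√34/2534) + √(2 - 2)/(-2))*8 = ((25/1267 - I*√34/2534) - √0/2)*8 = ((25/1267 - I*√34/2534) - ½*0)*8 = ((25/1267 - I*√34/2534) + 0)*8 = (25/1267 - I*√34/2534)*8 = 200/1267 - 4*I*√34/1267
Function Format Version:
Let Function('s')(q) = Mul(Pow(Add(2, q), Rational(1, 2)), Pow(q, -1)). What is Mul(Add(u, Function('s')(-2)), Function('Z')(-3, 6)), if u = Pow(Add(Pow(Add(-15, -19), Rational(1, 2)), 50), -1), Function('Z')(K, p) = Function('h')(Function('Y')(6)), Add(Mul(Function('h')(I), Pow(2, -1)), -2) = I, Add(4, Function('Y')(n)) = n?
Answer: Add(Rational(200, 1267), Mul(Rational(-4, 1267), I, Pow(34, Rational(1, 2)))) ≈ Add(0.15785, Mul(-0.018409, I))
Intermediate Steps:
Function('Y')(n) = Add(-4, n)
Function('h')(I) = Add(4, Mul(2, I))
Function('Z')(K, p) = 8 (Function('Z')(K, p) = Add(4, Mul(2, Add(-4, 6))) = Add(4, Mul(2, 2)) = Add(4, 4) = 8)
Function('s')(q) = Mul(Pow(q, -1), Pow(Add(2, q), Rational(1, 2)))
u = Pow(Add(50, Mul(I, Pow(34, Rational(1, 2)))), -1) (u = Pow(Add(Pow(-34, Rational(1, 2)), 50), -1) = Pow(Add(Mul(I, Pow(34, Rational(1, 2))), 50), -1) = Pow(Add(50, Mul(I, Pow(34, Rational(1, 2)))), -1) ≈ Add(0.019732, Mul(-0.0023011, I)))
Mul(Add(u, Function('s')(-2)), Function('Z')(-3, 6)) = Mul(Add(Add(Rational(25, 1267), Mul(Rational(-1, 2534), I, Pow(34, Rational(1, 2)))), Mul(Pow(-2, -1), Pow(Add(2, -2), Rational(1, 2)))), 8) = Mul(Add(Add(Rational(25, 1267), Mul(Rational(-1, 2534), I, Pow(34, Rational(1, 2)))), Mul(Rational(-1, 2), Pow(0, Rational(1, 2)))), 8) = Mul(Add(Add(Rational(25, 1267), Mul(Rational(-1, 2534), I, Pow(34, Rational(1, 2)))), Mul(Rational(-1, 2), 0)), 8) = Mul(Add(Add(Rational(25, 1267), Mul(Rational(-1, 2534), I, Pow(34, Rational(1, 2)))), 0), 8) = Mul(Add(Rational(25, 1267), Mul(Rational(-1, 2534), I, Pow(34, Rational(1, 2)))), 8) = Add(Rational(200, 1267), Mul(Rational(-4, 1267), I, Pow(34, Rational(1, 2))))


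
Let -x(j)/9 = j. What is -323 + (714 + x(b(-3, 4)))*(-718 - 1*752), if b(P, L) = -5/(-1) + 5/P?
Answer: -1005803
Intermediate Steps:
b(P, L) = 5 + 5/P (b(P, L) = -5*(-1) + 5/P = 5 + 5/P)
x(j) = -9*j
-323 + (714 + x(b(-3, 4)))*(-718 - 1*752) = -323 + (714 - 9*(5 + 5/(-3)))*(-718 - 1*752) = -323 + (714 - 9*(5 + 5*(-⅓)))*(-718 - 752) = -323 + (714 - 9*(5 - 5/3))*(-1470) = -323 + (714 - 9*10/3)*(-1470) = -323 + (714 - 30)*(-1470) = -323 + 684*(-1470) = -323 - 1005480 = -1005803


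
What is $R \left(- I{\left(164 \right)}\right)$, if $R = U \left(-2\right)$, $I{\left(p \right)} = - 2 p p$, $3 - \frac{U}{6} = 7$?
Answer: $2582016$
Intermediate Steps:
$U = -24$ ($U = 18 - 42 = -24$)
$I{\left(p \right)} = - 2 p^{2}$
$R = 48$ ($R = \left(-24\right) \left(-2\right) = 48$)
$R \left(- I{\left(164 \right)}\right) = 48 \left(- \left(-2\right) 164^{2}\right) = 48 \left(- \left(-2\right) 26896\right) = 48 \left(\left(-1\right) \left(-53792\right)\right) = 48 \cdot 53792 = 2582016$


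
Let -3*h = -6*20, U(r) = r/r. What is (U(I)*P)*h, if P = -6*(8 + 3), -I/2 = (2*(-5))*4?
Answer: -2640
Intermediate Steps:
I = 80 (I = -2*2*(-5)*4 = -(-20)*4 = -2*(-40) = 80)
U(r) = 1
P = -66 (P = -6*11 = -66)
h = 40 (h = -(-2)*20 = -⅓*(-120) = 40)
(U(I)*P)*h = (1*(-66))*40 = -66*40 = -2640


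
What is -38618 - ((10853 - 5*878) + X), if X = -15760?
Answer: -29321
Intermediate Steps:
-38618 - ((10853 - 5*878) + X) = -38618 - ((10853 - 5*878) - 15760) = -38618 - ((10853 - 4390) - 15760) = -38618 - (6463 - 15760) = -38618 - 1*(-9297) = -38618 + 9297 = -29321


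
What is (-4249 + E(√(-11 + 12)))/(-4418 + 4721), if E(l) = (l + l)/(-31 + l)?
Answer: -63736/4545 ≈ -14.023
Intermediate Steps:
E(l) = 2*l/(-31 + l) (E(l) = (2*l)/(-31 + l) = 2*l/(-31 + l))
(-4249 + E(√(-11 + 12)))/(-4418 + 4721) = (-4249 + 2*√(-11 + 12)/(-31 + √(-11 + 12)))/(-4418 + 4721) = (-4249 + 2*√1/(-31 + √1))/303 = (-4249 + 2*1/(-31 + 1))*(1/303) = (-4249 + 2*1/(-30))*(1/303) = (-4249 + 2*1*(-1/30))*(1/303) = (-4249 - 1/15)*(1/303) = -63736/15*1/303 = -63736/4545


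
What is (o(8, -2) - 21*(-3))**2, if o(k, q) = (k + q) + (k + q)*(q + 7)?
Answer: 9801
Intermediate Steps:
o(k, q) = k + q + (7 + q)*(k + q) (o(k, q) = (k + q) + (k + q)*(7 + q) = (k + q) + (7 + q)*(k + q) = k + q + (7 + q)*(k + q))
(o(8, -2) - 21*(-3))**2 = (((-2)**2 + 8*8 + 8*(-2) + 8*(-2)) - 21*(-3))**2 = ((4 + 64 - 16 - 16) + 63)**2 = (36 + 63)**2 = 99**2 = 9801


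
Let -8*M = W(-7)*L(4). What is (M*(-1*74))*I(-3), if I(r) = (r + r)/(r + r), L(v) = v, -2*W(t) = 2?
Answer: -37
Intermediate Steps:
W(t) = -1 (W(t) = -1/2*2 = -1)
I(r) = 1 (I(r) = (2*r)/((2*r)) = (2*r)*(1/(2*r)) = 1)
M = 1/2 (M = -(-1)*4/8 = -1/8*(-4) = 1/2 ≈ 0.50000)
(M*(-1*74))*I(-3) = ((-1*74)/2)*1 = ((1/2)*(-74))*1 = -37*1 = -37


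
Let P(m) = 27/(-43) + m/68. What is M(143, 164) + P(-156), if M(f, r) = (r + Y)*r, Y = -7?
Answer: 18819652/731 ≈ 25745.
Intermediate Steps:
M(f, r) = r*(-7 + r) (M(f, r) = (r - 7)*r = (-7 + r)*r = r*(-7 + r))
P(m) = -27/43 + m/68 (P(m) = 27*(-1/43) + m*(1/68) = -27/43 + m/68)
M(143, 164) + P(-156) = 164*(-7 + 164) + (-27/43 + (1/68)*(-156)) = 164*157 + (-27/43 - 39/17) = 25748 - 2136/731 = 18819652/731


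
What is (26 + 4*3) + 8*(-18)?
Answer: -106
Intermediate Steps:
(26 + 4*3) + 8*(-18) = (26 + 12) - 144 = 38 - 144 = -106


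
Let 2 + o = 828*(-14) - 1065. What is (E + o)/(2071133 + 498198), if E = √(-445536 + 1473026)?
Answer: -12659/2569331 + √1027490/2569331 ≈ -0.0045324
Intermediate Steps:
E = √1027490 ≈ 1013.7
o = -12659 (o = -2 + (828*(-14) - 1065) = -2 + (-11592 - 1065) = -2 - 12657 = -12659)
(E + o)/(2071133 + 498198) = (√1027490 - 12659)/(2071133 + 498198) = (-12659 + √1027490)/2569331 = (-12659 + √1027490)*(1/2569331) = -12659/2569331 + √1027490/2569331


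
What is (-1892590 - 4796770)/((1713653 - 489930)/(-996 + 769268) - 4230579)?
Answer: 1027849597184/650046833153 ≈ 1.5812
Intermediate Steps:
(-1892590 - 4796770)/((1713653 - 489930)/(-996 + 769268) - 4230579) = -6689360/(1223723/768272 - 4230579) = -6689360/(-3250234165765/768272) = -6689360*(-768272/3250234165765) = 1027849597184/650046833153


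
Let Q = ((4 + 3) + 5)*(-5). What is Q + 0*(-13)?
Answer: -60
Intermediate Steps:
Q = -60 (Q = (7 + 5)*(-5) = 12*(-5) = -60)
Q + 0*(-13) = -60 + 0*(-13) = -60 + 0 = -60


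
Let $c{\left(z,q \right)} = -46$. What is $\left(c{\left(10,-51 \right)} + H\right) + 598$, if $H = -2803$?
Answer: $-2251$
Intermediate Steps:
$\left(c{\left(10,-51 \right)} + H\right) + 598 = \left(-46 - 2803\right) + 598 = -2849 + 598 = -2251$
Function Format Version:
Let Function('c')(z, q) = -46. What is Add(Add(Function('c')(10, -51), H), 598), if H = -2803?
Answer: -2251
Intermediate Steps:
Add(Add(Function('c')(10, -51), H), 598) = Add(Add(-46, -2803), 598) = Add(-2849, 598) = -2251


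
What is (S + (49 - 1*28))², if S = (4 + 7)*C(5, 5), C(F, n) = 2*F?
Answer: 17161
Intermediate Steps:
S = 110 (S = (4 + 7)*(2*5) = 11*10 = 110)
(S + (49 - 1*28))² = (110 + (49 - 1*28))² = (110 + (49 - 28))² = (110 + 21)² = 131² = 17161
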